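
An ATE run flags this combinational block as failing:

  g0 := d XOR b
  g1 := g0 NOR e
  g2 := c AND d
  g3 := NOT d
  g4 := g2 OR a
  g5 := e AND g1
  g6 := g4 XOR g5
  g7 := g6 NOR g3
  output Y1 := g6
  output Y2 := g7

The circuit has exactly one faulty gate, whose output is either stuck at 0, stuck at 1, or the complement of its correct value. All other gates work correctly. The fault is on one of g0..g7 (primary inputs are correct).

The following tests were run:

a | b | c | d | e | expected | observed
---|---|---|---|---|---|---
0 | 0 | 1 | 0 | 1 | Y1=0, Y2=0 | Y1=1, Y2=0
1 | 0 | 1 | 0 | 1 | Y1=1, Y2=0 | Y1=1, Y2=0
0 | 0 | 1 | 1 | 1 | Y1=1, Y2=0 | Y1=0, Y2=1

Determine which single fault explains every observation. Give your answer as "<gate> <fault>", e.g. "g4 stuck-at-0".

g2 inverted output

Fault-free values for test 1 (a=0, b=0, c=1, d=0, e=1): g0=0, g1=0, g2=0, g3=1, g4=0, g5=0, g6=0, g7=0, giving Y1=0, Y2=0. Observed Y1=1, Y2=0.
Test 1: faults giving observed Y1=1, Y2=0 are {g1 stuck-at-1, g1 inverted output, g2 stuck-at-1, g2 inverted output, g4 stuck-at-1, g4 inverted output, g5 stuck-at-1, g5 inverted output, g6 stuck-at-1, g6 inverted output}.
Test 2 (a=1, b=0, c=1, d=0, e=1): fault-free g0=0, g1=0, g2=0, g3=1, g4=1, g5=0, g6=1, g7=0 → Y1=1, Y2=0; observed Y1=1, Y2=0. Eliminates g1 stuck-at-1, g1 inverted output, g4 inverted output, g5 stuck-at-1, g5 inverted output, g6 inverted output.
Test 3 (a=0, b=0, c=1, d=1, e=1): fault-free g0=1, g1=0, g2=1, g3=0, g4=1, g5=0, g6=1, g7=0 → Y1=1, Y2=0; observed Y1=0, Y2=1. Eliminates g2 stuck-at-1, g4 stuck-at-1, g6 stuck-at-1.
Only g2 inverted output is consistent with every test.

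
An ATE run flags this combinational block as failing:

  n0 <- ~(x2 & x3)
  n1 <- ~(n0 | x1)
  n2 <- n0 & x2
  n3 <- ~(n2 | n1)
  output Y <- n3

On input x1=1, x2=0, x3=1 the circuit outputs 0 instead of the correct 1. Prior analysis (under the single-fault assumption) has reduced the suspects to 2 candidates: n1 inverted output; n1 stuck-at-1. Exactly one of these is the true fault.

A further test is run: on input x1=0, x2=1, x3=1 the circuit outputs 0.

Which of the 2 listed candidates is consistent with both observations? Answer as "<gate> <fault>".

Evaluate each candidate on input x1=0, x2=1, x3=1:
  n1 inverted output: n0=0, n1=0 [inverted output], n2=0, n3=1 → 1 — eliminated
  n1 stuck-at-1: n0=0, n1=1 [stuck-at-1], n2=0, n3=0 → 0 — matches
Only n1 stuck-at-1 reproduces the observed 0.

n1 stuck-at-1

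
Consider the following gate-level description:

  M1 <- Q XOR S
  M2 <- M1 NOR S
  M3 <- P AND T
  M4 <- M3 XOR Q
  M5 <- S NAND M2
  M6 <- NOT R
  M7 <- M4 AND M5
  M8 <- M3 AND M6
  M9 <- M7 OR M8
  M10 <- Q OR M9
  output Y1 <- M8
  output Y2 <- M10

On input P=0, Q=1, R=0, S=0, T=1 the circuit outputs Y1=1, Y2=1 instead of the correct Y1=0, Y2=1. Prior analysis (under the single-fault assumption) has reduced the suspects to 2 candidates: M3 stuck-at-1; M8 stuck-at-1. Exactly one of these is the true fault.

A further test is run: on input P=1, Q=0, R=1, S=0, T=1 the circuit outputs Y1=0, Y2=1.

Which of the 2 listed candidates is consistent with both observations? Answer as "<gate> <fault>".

M3 stuck-at-1

Evaluate each candidate on input P=1, Q=0, R=1, S=0, T=1:
  M3 stuck-at-1: M1=0, M2=1, M3=1 [stuck-at-1], M4=1, M5=1, M6=0, M7=1, M8=0, M9=1, M10=1 → Y1=0, Y2=1 — matches
  M8 stuck-at-1: M1=0, M2=1, M3=1, M4=1, M5=1, M6=0, M7=1, M8=1 [stuck-at-1], M9=1, M10=1 → Y1=1, Y2=1 — eliminated
Only M3 stuck-at-1 reproduces the observed Y1=0, Y2=1.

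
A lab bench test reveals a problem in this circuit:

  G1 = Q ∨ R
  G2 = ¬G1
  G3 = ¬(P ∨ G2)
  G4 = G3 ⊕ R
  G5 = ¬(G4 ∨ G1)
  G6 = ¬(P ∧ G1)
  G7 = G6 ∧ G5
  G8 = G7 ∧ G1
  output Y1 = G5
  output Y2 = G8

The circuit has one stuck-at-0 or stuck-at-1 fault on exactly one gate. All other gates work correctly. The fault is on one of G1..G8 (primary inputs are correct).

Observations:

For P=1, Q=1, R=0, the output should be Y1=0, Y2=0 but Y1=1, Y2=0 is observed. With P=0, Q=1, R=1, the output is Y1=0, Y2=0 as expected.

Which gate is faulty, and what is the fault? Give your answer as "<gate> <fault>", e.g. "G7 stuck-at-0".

Fault-free values for test 1 (P=1, Q=1, R=0): G1=1, G2=0, G3=0, G4=0, G5=0, G6=0, G7=0, G8=0, giving Y1=0, Y2=0. Observed Y1=1, Y2=0.
Test 1: faults giving observed Y1=1, Y2=0 are {G1 stuck-at-0, G5 stuck-at-1}.
Test 2 (P=0, Q=1, R=1): fault-free G1=1, G2=0, G3=1, G4=0, G5=0, G6=1, G7=0, G8=0 → Y1=0, Y2=0; observed Y1=0, Y2=0. Eliminates G5 stuck-at-1.
Only G1 stuck-at-0 is consistent with every test.

G1 stuck-at-0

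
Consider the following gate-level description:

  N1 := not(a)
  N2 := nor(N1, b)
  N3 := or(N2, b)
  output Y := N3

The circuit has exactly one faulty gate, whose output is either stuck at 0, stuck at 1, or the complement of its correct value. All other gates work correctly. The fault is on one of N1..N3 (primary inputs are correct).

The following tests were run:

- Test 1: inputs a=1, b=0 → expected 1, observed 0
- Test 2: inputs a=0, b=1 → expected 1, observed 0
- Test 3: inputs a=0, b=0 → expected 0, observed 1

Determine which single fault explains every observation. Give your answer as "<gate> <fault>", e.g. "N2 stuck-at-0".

N3 inverted output

Fault-free values for test 1 (a=1, b=0): N1=0, N2=1, N3=1, giving Y=1. Observed 0.
Test 1: faults giving observed 0 are {N1 stuck-at-1, N1 inverted output, N2 stuck-at-0, N2 inverted output, N3 stuck-at-0, N3 inverted output}.
Test 2 (a=0, b=1): fault-free N1=1, N2=0, N3=1 → 1; observed 0. Eliminates N1 stuck-at-1, N1 inverted output, N2 stuck-at-0, N2 inverted output.
Test 3 (a=0, b=0): fault-free N1=1, N2=0, N3=0 → 0; observed 1. Eliminates N3 stuck-at-0.
Only N3 inverted output is consistent with every test.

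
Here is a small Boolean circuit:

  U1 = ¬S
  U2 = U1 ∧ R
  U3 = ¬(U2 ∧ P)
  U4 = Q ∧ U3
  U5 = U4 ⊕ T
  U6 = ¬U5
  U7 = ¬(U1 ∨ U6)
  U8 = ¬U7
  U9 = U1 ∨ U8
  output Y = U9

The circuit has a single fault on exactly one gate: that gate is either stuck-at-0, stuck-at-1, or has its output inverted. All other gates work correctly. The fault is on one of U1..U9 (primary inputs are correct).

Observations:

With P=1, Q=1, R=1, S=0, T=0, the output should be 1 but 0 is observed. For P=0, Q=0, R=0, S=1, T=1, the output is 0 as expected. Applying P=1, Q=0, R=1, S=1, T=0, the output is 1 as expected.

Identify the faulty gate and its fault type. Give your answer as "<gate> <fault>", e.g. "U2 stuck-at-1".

U1 stuck-at-0

Fault-free values for test 1 (P=1, Q=1, R=1, S=0, T=0): U1=1, U2=1, U3=0, U4=0, U5=0, U6=1, U7=0, U8=1, U9=1, giving Y=1. Observed 0.
Test 1: faults giving observed 0 are {U1 stuck-at-0, U1 inverted output, U9 stuck-at-0, U9 inverted output}.
Test 2 (P=0, Q=0, R=0, S=1, T=1): fault-free U1=0, U2=0, U3=1, U4=0, U5=1, U6=0, U7=1, U8=0, U9=0 → 0; observed 0. Eliminates U1 inverted output, U9 inverted output.
Test 3 (P=1, Q=0, R=1, S=1, T=0): fault-free U1=0, U2=0, U3=1, U4=0, U5=0, U6=1, U7=0, U8=1, U9=1 → 1; observed 1. Eliminates U9 stuck-at-0.
Only U1 stuck-at-0 is consistent with every test.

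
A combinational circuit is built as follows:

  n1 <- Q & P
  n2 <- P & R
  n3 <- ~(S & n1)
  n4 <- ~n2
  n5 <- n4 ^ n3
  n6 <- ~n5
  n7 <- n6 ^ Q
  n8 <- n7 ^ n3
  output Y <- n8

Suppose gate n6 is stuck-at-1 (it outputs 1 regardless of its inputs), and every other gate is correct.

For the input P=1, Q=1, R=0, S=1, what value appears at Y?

0

Propagate with n6 forced: n1=1, n2=0, n3=0, n4=1, n5=1, n6=1 [stuck-at-1], n7=0, n8=0.
So Y = 0. (Without the fault it would be 1.)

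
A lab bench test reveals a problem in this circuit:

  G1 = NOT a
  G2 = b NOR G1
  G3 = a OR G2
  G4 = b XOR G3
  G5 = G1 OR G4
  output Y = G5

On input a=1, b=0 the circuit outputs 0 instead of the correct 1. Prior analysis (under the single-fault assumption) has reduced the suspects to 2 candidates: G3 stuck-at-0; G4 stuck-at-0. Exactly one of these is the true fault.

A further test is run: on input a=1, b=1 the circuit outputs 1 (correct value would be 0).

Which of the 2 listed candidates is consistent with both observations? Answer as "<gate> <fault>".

G3 stuck-at-0

Evaluate each candidate on input a=1, b=1:
  G3 stuck-at-0: G1=0, G2=0, G3=0 [stuck-at-0], G4=1, G5=1 → 1 — matches
  G4 stuck-at-0: G1=0, G2=0, G3=1, G4=0 [stuck-at-0], G5=0 → 0 — eliminated
Only G3 stuck-at-0 reproduces the observed 1.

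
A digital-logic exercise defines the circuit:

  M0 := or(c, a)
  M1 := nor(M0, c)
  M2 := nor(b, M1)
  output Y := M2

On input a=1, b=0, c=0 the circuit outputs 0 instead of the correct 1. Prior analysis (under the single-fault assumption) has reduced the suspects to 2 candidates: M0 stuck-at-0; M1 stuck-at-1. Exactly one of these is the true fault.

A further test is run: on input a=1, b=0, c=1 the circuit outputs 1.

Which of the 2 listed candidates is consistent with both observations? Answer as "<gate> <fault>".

M0 stuck-at-0

Evaluate each candidate on input a=1, b=0, c=1:
  M0 stuck-at-0: M0=0 [stuck-at-0], M1=0, M2=1 → 1 — matches
  M1 stuck-at-1: M0=1, M1=1 [stuck-at-1], M2=0 → 0 — eliminated
Only M0 stuck-at-0 reproduces the observed 1.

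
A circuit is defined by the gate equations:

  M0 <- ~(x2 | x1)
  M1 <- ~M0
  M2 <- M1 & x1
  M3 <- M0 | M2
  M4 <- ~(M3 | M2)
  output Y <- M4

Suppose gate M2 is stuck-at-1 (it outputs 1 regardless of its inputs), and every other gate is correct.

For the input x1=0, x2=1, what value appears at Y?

Propagate with M2 forced: M0=0, M1=1, M2=1 [stuck-at-1], M3=1, M4=0.
So Y = 0. (Without the fault it would be 1.)

0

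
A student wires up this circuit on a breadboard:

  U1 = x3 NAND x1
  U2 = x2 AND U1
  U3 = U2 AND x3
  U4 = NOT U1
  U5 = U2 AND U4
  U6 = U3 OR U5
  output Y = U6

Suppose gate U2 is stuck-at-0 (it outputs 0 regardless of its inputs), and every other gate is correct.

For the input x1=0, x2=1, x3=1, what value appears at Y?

Propagate with U2 forced: U1=1, U2=0 [stuck-at-0], U3=0, U4=0, U5=0, U6=0.
So Y = 0. (Without the fault it would be 1.)

0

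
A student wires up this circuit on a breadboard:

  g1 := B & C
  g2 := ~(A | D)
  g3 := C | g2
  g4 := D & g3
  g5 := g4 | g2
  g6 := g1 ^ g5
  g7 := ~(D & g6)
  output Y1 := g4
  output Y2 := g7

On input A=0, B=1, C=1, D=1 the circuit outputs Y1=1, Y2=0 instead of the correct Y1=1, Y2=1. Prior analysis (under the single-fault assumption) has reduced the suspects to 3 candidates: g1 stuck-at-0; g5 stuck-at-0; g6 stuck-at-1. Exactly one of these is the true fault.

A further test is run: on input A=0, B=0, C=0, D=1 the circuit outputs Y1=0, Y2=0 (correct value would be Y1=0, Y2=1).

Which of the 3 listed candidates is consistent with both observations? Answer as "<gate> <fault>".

g6 stuck-at-1

Evaluate each candidate on input A=0, B=0, C=0, D=1:
  g1 stuck-at-0: g1=0 [stuck-at-0], g2=0, g3=0, g4=0, g5=0, g6=0, g7=1 → Y1=0, Y2=1 — eliminated
  g5 stuck-at-0: g1=0, g2=0, g3=0, g4=0, g5=0 [stuck-at-0], g6=0, g7=1 → Y1=0, Y2=1 — eliminated
  g6 stuck-at-1: g1=0, g2=0, g3=0, g4=0, g5=0, g6=1 [stuck-at-1], g7=0 → Y1=0, Y2=0 — matches
Only g6 stuck-at-1 reproduces the observed Y1=0, Y2=0.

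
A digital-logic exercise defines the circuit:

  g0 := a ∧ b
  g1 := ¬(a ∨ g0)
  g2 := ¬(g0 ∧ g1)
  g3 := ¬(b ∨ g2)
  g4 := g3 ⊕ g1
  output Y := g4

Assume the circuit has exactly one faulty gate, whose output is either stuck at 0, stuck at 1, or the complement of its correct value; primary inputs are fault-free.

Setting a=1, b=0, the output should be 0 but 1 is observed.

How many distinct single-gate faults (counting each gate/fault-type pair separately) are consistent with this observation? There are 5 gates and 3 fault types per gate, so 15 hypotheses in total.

8

Fault-free: g0=0, g1=0, g2=1, g3=0, g4=0 → 0. Observed 1.
  g0: none of the 3 fault types match ✗
  g1: stuck-at-1, inverted output ✓; others ✗
  g2: stuck-at-0, inverted output ✓; others ✗
  g3: stuck-at-1, inverted output ✓; others ✗
  g4: stuck-at-1, inverted output ✓; others ✗
Consistent faults: {g1 stuck-at-1, g1 inverted output, g2 stuck-at-0, g2 inverted output, g3 stuck-at-1, g3 inverted output, g4 stuck-at-1, g4 inverted output} — 8 in all.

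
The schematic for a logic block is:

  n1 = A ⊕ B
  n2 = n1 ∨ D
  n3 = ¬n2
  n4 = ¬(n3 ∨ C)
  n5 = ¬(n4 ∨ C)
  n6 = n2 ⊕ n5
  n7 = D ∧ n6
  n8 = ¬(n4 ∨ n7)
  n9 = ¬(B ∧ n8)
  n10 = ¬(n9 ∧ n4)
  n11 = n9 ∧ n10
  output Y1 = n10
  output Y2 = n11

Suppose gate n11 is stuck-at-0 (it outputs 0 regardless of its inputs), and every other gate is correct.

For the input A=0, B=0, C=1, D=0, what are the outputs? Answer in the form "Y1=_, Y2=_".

Y1=1, Y2=0

Propagate with n11 forced: n1=0, n2=0, n3=1, n4=0, n5=0, n6=0, n7=0, n8=1, n9=1, n10=1, n11=0 [stuck-at-0].
So the outputs are Y1=1, Y2=0. (Without the fault they would be Y1=1, Y2=1.)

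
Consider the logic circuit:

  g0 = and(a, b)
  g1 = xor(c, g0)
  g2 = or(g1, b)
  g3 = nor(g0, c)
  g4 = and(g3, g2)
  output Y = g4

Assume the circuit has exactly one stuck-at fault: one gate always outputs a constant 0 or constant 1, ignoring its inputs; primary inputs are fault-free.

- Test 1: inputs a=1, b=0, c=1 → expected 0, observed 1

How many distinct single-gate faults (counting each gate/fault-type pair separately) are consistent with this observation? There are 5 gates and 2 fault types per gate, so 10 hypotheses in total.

2

Fault-free: g0=0, g1=1, g2=1, g3=0, g4=0 → 0. Observed 1.
  g0 stuck-at-0: output 0 ✗
  g0 stuck-at-1: output 0 ✗
  g1 stuck-at-0: output 0 ✗
  g1 stuck-at-1: output 0 ✗
  g2 stuck-at-0: output 0 ✗
  g2 stuck-at-1: output 0 ✗
  g3 stuck-at-0: output 0 ✗
  g3 stuck-at-1: output 1 ✓
  g4 stuck-at-0: output 0 ✗
  g4 stuck-at-1: output 1 ✓
Consistent faults: {g3 stuck-at-1, g4 stuck-at-1} — 2 in all.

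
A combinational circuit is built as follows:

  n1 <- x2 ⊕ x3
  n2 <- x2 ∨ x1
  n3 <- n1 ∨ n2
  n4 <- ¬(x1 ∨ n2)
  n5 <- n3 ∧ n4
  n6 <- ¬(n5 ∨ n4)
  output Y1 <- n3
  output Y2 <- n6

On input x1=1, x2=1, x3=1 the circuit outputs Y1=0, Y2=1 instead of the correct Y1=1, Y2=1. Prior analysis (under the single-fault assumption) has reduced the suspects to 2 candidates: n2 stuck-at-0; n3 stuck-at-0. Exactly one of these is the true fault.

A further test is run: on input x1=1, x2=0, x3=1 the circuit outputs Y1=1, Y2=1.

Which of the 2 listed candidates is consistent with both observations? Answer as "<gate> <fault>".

n2 stuck-at-0

Evaluate each candidate on input x1=1, x2=0, x3=1:
  n2 stuck-at-0: n1=1, n2=0 [stuck-at-0], n3=1, n4=0, n5=0, n6=1 → Y1=1, Y2=1 — matches
  n3 stuck-at-0: n1=1, n2=1, n3=0 [stuck-at-0], n4=0, n5=0, n6=1 → Y1=0, Y2=1 — eliminated
Only n2 stuck-at-0 reproduces the observed Y1=1, Y2=1.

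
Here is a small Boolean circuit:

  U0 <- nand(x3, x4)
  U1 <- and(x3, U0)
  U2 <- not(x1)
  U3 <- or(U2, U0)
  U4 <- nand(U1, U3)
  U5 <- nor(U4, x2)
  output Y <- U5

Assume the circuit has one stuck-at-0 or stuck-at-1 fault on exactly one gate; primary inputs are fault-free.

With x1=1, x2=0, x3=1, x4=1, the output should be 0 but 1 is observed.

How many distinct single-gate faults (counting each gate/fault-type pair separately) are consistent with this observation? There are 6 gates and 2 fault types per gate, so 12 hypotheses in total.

3

Fault-free: U0=0, U1=0, U2=0, U3=0, U4=1, U5=0 → 0. Observed 1.
  U0 stuck-at-0: output 0 ✗
  U0 stuck-at-1: output 1 ✓
  U1 stuck-at-0: output 0 ✗
  U1 stuck-at-1: output 0 ✗
  U2 stuck-at-0: output 0 ✗
  U2 stuck-at-1: output 0 ✗
  U3 stuck-at-0: output 0 ✗
  U3 stuck-at-1: output 0 ✗
  U4 stuck-at-0: output 1 ✓
  U4 stuck-at-1: output 0 ✗
  U5 stuck-at-0: output 0 ✗
  U5 stuck-at-1: output 1 ✓
Consistent faults: {U0 stuck-at-1, U4 stuck-at-0, U5 stuck-at-1} — 3 in all.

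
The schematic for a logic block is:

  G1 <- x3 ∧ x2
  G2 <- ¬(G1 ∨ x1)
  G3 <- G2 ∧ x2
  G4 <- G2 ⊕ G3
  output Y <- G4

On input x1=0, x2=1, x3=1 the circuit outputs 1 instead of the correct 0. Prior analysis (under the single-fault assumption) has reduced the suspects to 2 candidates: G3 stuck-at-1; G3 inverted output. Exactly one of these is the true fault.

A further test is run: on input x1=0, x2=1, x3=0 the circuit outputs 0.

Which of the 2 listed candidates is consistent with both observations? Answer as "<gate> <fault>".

G3 stuck-at-1

Evaluate each candidate on input x1=0, x2=1, x3=0:
  G3 stuck-at-1: G1=0, G2=1, G3=1 [stuck-at-1], G4=0 → 0 — matches
  G3 inverted output: G1=0, G2=1, G3=0 [inverted output], G4=1 → 1 — eliminated
Only G3 stuck-at-1 reproduces the observed 0.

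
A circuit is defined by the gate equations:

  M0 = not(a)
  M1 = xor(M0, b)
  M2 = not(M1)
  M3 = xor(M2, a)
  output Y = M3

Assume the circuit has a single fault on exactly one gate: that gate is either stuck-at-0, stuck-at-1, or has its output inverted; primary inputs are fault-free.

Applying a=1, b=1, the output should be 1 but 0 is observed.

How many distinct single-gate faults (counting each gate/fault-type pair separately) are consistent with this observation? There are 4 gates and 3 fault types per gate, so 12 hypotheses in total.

Fault-free: M0=0, M1=1, M2=0, M3=1 → 1. Observed 0.
  M0 stuck-at-0: output 1 ✗
  M0 stuck-at-1: output 0 ✓
  M0 inverted output: output 0 ✓
  M1 stuck-at-0: output 0 ✓
  M1 stuck-at-1: output 1 ✗
  M1 inverted output: output 0 ✓
  M2 stuck-at-0: output 1 ✗
  M2 stuck-at-1: output 0 ✓
  M2 inverted output: output 0 ✓
  M3 stuck-at-0: output 0 ✓
  M3 stuck-at-1: output 1 ✗
  M3 inverted output: output 0 ✓
Consistent faults: {M0 stuck-at-1, M0 inverted output, M1 stuck-at-0, M1 inverted output, M2 stuck-at-1, M2 inverted output, M3 stuck-at-0, M3 inverted output} — 8 in all.

8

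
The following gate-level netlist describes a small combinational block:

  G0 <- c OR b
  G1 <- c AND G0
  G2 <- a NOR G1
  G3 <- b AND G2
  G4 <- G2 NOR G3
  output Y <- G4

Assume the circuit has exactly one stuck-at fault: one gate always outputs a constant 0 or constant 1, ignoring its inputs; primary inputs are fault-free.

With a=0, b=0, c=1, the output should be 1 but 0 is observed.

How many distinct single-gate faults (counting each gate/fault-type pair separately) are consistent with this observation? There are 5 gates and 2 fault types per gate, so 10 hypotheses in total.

Fault-free: G0=1, G1=1, G2=0, G3=0, G4=1 → 1. Observed 0.
  G0 stuck-at-0: output 0 ✓
  G0 stuck-at-1: output 1 ✗
  G1 stuck-at-0: output 0 ✓
  G1 stuck-at-1: output 1 ✗
  G2 stuck-at-0: output 1 ✗
  G2 stuck-at-1: output 0 ✓
  G3 stuck-at-0: output 1 ✗
  G3 stuck-at-1: output 0 ✓
  G4 stuck-at-0: output 0 ✓
  G4 stuck-at-1: output 1 ✗
Consistent faults: {G0 stuck-at-0, G1 stuck-at-0, G2 stuck-at-1, G3 stuck-at-1, G4 stuck-at-0} — 5 in all.

5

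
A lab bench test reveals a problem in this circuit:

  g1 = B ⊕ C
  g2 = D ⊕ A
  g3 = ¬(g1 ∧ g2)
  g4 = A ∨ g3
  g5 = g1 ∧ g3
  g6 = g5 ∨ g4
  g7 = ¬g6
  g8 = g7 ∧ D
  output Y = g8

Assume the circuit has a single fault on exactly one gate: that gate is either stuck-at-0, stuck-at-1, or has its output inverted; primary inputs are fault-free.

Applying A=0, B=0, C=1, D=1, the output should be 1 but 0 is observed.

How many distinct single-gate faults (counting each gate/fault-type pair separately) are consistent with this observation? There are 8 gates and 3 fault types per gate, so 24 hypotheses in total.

16

Fault-free: g1=1, g2=1, g3=0, g4=0, g5=0, g6=0, g7=1, g8=1 → 1. Observed 0.
  g1: stuck-at-0, inverted output ✓; others ✗
  g2: stuck-at-0, inverted output ✓; others ✗
  g3: stuck-at-1, inverted output ✓; others ✗
  g4: stuck-at-1, inverted output ✓; others ✗
  g5: stuck-at-1, inverted output ✓; others ✗
  g6: stuck-at-1, inverted output ✓; others ✗
  g7: stuck-at-0, inverted output ✓; others ✗
  g8: stuck-at-0, inverted output ✓; others ✗
Consistent faults: {g1 stuck-at-0, g1 inverted output, g2 stuck-at-0, g2 inverted output, g3 stuck-at-1, g3 inverted output, g4 stuck-at-1, g4 inverted output, g5 stuck-at-1, g5 inverted output, g6 stuck-at-1, g6 inverted output, g7 stuck-at-0, g7 inverted output, g8 stuck-at-0, g8 inverted output} — 16 in all.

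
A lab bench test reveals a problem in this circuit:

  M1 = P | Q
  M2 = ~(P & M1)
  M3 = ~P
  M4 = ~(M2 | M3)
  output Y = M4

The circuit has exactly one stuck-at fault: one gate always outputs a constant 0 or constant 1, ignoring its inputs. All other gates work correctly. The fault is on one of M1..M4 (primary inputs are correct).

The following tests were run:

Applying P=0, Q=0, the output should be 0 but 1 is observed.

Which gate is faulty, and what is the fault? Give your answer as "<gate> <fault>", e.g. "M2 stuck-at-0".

Fault-free values for test 1 (P=0, Q=0): M1=0, M2=1, M3=1, M4=0, giving Y=0. Observed 1.
Test 1: faults giving observed 1 are {M4 stuck-at-1}.
Only M4 stuck-at-1 is consistent with every test.

M4 stuck-at-1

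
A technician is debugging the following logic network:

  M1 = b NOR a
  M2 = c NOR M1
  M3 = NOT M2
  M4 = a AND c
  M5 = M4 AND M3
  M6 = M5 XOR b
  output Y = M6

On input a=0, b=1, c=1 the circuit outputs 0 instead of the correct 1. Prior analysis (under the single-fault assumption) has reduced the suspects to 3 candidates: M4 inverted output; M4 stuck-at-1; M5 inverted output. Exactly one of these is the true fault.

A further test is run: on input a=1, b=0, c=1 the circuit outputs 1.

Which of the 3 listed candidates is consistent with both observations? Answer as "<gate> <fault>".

Evaluate each candidate on input a=1, b=0, c=1:
  M4 inverted output: M1=0, M2=0, M3=1, M4=0 [inverted output], M5=0, M6=0 → 0 — eliminated
  M4 stuck-at-1: M1=0, M2=0, M3=1, M4=1 [stuck-at-1], M5=1, M6=1 → 1 — matches
  M5 inverted output: M1=0, M2=0, M3=1, M4=1, M5=0 [inverted output], M6=0 → 0 — eliminated
Only M4 stuck-at-1 reproduces the observed 1.

M4 stuck-at-1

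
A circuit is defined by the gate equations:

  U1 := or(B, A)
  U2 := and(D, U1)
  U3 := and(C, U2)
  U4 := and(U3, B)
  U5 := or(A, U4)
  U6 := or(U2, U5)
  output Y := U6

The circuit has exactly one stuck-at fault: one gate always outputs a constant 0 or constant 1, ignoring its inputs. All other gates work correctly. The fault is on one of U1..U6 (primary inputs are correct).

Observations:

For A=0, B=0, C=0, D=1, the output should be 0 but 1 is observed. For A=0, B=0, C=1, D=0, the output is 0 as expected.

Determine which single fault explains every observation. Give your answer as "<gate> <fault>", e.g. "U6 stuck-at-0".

Fault-free values for test 1 (A=0, B=0, C=0, D=1): U1=0, U2=0, U3=0, U4=0, U5=0, U6=0, giving Y=0. Observed 1.
Test 1: faults giving observed 1 are {U1 stuck-at-1, U2 stuck-at-1, U4 stuck-at-1, U5 stuck-at-1, U6 stuck-at-1}.
Test 2 (A=0, B=0, C=1, D=0): fault-free U1=0, U2=0, U3=0, U4=0, U5=0, U6=0 → 0; observed 0. Eliminates U2 stuck-at-1, U4 stuck-at-1, U5 stuck-at-1, U6 stuck-at-1.
Only U1 stuck-at-1 is consistent with every test.

U1 stuck-at-1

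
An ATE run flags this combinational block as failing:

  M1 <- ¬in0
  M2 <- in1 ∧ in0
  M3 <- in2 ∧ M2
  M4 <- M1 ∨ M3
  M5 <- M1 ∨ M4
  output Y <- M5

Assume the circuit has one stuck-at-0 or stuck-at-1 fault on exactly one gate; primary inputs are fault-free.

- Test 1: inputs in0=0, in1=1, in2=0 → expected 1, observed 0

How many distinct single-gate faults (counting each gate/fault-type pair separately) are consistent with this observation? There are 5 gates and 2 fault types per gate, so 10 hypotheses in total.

Fault-free: M1=1, M2=0, M3=0, M4=1, M5=1 → 1. Observed 0.
  M1 stuck-at-0: output 0 ✓
  M1 stuck-at-1: output 1 ✗
  M2 stuck-at-0: output 1 ✗
  M2 stuck-at-1: output 1 ✗
  M3 stuck-at-0: output 1 ✗
  M3 stuck-at-1: output 1 ✗
  M4 stuck-at-0: output 1 ✗
  M4 stuck-at-1: output 1 ✗
  M5 stuck-at-0: output 0 ✓
  M5 stuck-at-1: output 1 ✗
Consistent faults: {M1 stuck-at-0, M5 stuck-at-0} — 2 in all.

2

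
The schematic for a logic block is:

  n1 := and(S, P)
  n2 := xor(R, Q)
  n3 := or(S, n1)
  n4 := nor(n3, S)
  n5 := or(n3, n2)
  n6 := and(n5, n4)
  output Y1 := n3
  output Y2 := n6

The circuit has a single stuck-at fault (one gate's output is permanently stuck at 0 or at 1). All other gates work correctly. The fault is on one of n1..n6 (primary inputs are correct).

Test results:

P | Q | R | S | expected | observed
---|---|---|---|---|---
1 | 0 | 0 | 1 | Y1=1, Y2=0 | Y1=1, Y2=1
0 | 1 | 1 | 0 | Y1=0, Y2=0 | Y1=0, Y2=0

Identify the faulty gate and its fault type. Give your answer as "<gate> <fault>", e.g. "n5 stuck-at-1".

n4 stuck-at-1

Fault-free values for test 1 (P=1, Q=0, R=0, S=1): n1=1, n2=0, n3=1, n4=0, n5=1, n6=0, giving Y1=1, Y2=0. Observed Y1=1, Y2=1.
Test 1: faults giving observed Y1=1, Y2=1 are {n4 stuck-at-1, n6 stuck-at-1}.
Test 2 (P=0, Q=1, R=1, S=0): fault-free n1=0, n2=0, n3=0, n4=1, n5=0, n6=0 → Y1=0, Y2=0; observed Y1=0, Y2=0. Eliminates n6 stuck-at-1.
Only n4 stuck-at-1 is consistent with every test.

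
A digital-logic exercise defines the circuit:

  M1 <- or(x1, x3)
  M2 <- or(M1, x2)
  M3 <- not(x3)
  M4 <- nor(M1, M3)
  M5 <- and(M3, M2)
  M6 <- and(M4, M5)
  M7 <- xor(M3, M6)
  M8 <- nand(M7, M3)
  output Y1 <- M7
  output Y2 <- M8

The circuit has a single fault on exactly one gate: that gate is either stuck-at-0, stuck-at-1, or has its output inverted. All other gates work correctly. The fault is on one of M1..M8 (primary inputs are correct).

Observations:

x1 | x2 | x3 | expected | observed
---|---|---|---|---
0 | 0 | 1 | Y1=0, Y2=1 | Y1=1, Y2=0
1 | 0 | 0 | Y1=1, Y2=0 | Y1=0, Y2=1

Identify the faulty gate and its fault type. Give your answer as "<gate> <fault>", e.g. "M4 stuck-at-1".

Fault-free values for test 1 (x1=0, x2=0, x3=1): M1=1, M2=1, M3=0, M4=0, M5=0, M6=0, M7=0, M8=1, giving Y1=0, Y2=1. Observed Y1=1, Y2=0.
Test 1: faults giving observed Y1=1, Y2=0 are {M3 stuck-at-1, M3 inverted output}.
Test 2 (x1=1, x2=0, x3=0): fault-free M1=1, M2=1, M3=1, M4=0, M5=1, M6=0, M7=1, M8=0 → Y1=1, Y2=0; observed Y1=0, Y2=1. Eliminates M3 stuck-at-1.
Only M3 inverted output is consistent with every test.

M3 inverted output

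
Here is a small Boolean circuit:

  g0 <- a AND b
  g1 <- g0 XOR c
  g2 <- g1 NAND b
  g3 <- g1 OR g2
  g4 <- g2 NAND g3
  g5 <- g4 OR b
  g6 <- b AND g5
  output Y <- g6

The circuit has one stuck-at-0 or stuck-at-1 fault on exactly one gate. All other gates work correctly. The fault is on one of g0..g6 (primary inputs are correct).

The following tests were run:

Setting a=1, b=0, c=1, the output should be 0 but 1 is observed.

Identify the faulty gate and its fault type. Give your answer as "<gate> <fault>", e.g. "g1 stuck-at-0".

Fault-free values for test 1 (a=1, b=0, c=1): g0=0, g1=1, g2=1, g3=1, g4=0, g5=0, g6=0, giving Y=0. Observed 1.
Test 1: faults giving observed 1 are {g6 stuck-at-1}.
Only g6 stuck-at-1 is consistent with every test.

g6 stuck-at-1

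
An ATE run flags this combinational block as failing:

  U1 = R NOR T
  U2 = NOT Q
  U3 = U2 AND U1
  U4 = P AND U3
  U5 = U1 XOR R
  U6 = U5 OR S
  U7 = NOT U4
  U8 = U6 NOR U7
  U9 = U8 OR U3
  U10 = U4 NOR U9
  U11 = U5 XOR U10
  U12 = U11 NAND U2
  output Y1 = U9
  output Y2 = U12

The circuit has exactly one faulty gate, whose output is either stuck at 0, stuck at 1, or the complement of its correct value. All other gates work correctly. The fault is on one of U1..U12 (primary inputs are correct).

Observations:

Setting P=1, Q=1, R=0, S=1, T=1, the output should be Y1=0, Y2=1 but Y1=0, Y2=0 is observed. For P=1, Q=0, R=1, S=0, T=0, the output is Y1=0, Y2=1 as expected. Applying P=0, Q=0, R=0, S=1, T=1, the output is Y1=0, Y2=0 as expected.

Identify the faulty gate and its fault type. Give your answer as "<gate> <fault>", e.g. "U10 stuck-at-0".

Fault-free values for test 1 (P=1, Q=1, R=0, S=1, T=1): U1=0, U2=0, U3=0, U4=0, U5=0, U6=1, U7=1, U8=0, U9=0, U10=1, U11=1, U12=1, giving Y1=0, Y2=1. Observed Y1=0, Y2=0.
Test 1: faults giving observed Y1=0, Y2=0 are {U2 stuck-at-1, U2 inverted output, U12 stuck-at-0, U12 inverted output}.
Test 2 (P=1, Q=0, R=1, S=0, T=0): fault-free U1=0, U2=1, U3=0, U4=0, U5=1, U6=1, U7=1, U8=0, U9=0, U10=1, U11=0, U12=1 → Y1=0, Y2=1; observed Y1=0, Y2=1. Eliminates U12 stuck-at-0, U12 inverted output.
Test 3 (P=0, Q=0, R=0, S=1, T=1): fault-free U1=0, U2=1, U3=0, U4=0, U5=0, U6=1, U7=1, U8=0, U9=0, U10=1, U11=1, U12=0 → Y1=0, Y2=0; observed Y1=0, Y2=0. Eliminates U2 inverted output.
Only U2 stuck-at-1 is consistent with every test.

U2 stuck-at-1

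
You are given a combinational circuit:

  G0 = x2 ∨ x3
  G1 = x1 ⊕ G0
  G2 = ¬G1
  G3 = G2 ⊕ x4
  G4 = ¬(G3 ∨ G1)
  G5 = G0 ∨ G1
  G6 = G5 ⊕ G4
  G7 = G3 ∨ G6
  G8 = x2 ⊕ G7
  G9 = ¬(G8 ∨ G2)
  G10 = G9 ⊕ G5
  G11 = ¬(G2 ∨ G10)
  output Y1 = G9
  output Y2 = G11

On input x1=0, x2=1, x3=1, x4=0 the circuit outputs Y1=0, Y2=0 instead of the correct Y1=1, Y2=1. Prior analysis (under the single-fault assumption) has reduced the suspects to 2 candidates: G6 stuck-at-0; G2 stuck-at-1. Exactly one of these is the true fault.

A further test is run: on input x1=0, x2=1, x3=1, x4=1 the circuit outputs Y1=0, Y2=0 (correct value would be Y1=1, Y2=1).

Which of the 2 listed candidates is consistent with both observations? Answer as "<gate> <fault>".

Evaluate each candidate on input x1=0, x2=1, x3=1, x4=1:
  G6 stuck-at-0: G0=1, G1=1, G2=0, G3=1, G4=0, G5=1, G6=0 [stuck-at-0], G7=1, G8=0, G9=1, G10=0, G11=1 → Y1=1, Y2=1 — eliminated
  G2 stuck-at-1: G0=1, G1=1, G2=1 [stuck-at-1], G3=0, G4=0, G5=1, G6=1, G7=1, G8=0, G9=0, G10=1, G11=0 → Y1=0, Y2=0 — matches
Only G2 stuck-at-1 reproduces the observed Y1=0, Y2=0.

G2 stuck-at-1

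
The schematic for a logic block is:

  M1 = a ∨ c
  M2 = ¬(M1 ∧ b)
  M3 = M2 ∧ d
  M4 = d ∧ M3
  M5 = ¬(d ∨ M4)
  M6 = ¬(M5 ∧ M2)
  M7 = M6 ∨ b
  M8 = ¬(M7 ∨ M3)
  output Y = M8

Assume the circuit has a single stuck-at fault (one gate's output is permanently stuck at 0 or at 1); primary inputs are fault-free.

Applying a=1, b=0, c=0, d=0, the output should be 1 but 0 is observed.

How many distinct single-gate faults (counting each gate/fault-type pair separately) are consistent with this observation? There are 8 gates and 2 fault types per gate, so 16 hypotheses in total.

Fault-free: M1=1, M2=1, M3=0, M4=0, M5=1, M6=0, M7=0, M8=1 → 1. Observed 0.
  M1: none of the 2 fault types match ✗
  M2: stuck-at-0 ✓; others ✗
  M3: stuck-at-1 ✓; others ✗
  M4: stuck-at-1 ✓; others ✗
  M5: stuck-at-0 ✓; others ✗
  M6: stuck-at-1 ✓; others ✗
  M7: stuck-at-1 ✓; others ✗
  M8: stuck-at-0 ✓; others ✗
Consistent faults: {M2 stuck-at-0, M3 stuck-at-1, M4 stuck-at-1, M5 stuck-at-0, M6 stuck-at-1, M7 stuck-at-1, M8 stuck-at-0} — 7 in all.

7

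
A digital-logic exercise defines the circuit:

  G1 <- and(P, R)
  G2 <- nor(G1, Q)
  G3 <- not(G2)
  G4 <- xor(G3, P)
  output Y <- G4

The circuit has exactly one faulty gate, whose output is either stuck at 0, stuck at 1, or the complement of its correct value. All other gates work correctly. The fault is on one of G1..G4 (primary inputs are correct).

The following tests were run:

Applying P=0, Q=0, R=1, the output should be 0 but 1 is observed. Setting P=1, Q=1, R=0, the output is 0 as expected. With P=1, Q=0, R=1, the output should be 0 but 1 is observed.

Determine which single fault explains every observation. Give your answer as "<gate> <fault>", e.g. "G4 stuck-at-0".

Fault-free values for test 1 (P=0, Q=0, R=1): G1=0, G2=1, G3=0, G4=0, giving Y=0. Observed 1.
Test 1: faults giving observed 1 are {G1 stuck-at-1, G1 inverted output, G2 stuck-at-0, G2 inverted output, G3 stuck-at-1, G3 inverted output, G4 stuck-at-1, G4 inverted output}.
Test 2 (P=1, Q=1, R=0): fault-free G1=0, G2=0, G3=1, G4=0 → 0; observed 0. Eliminates G2 inverted output, G3 inverted output, G4 stuck-at-1, G4 inverted output.
Test 3 (P=1, Q=0, R=1): fault-free G1=1, G2=0, G3=1, G4=0 → 0; observed 1. Eliminates G1 stuck-at-1, G2 stuck-at-0, G3 stuck-at-1.
Only G1 inverted output is consistent with every test.

G1 inverted output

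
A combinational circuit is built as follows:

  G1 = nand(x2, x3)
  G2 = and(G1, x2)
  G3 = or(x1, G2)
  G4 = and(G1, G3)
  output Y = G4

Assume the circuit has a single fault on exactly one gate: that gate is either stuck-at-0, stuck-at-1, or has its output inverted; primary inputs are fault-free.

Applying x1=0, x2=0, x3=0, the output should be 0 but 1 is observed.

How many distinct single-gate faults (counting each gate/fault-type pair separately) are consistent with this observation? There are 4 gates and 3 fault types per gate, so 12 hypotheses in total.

Fault-free: G1=1, G2=0, G3=0, G4=0 → 0. Observed 1.
  G1 stuck-at-0: output 0 ✗
  G1 stuck-at-1: output 0 ✗
  G1 inverted output: output 0 ✗
  G2 stuck-at-0: output 0 ✗
  G2 stuck-at-1: output 1 ✓
  G2 inverted output: output 1 ✓
  G3 stuck-at-0: output 0 ✗
  G3 stuck-at-1: output 1 ✓
  G3 inverted output: output 1 ✓
  G4 stuck-at-0: output 0 ✗
  G4 stuck-at-1: output 1 ✓
  G4 inverted output: output 1 ✓
Consistent faults: {G2 stuck-at-1, G2 inverted output, G3 stuck-at-1, G3 inverted output, G4 stuck-at-1, G4 inverted output} — 6 in all.

6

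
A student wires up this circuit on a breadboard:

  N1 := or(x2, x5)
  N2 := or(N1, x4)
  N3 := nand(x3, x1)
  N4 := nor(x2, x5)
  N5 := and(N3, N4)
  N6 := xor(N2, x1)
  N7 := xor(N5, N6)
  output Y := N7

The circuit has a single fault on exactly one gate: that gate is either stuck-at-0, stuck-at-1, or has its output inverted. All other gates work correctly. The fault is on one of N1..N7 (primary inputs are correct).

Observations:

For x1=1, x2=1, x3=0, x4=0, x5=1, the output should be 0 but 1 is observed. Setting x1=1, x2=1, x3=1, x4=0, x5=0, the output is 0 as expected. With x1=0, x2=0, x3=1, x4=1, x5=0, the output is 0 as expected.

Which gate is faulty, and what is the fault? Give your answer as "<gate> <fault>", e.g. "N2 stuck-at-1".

N4 stuck-at-1

Fault-free values for test 1 (x1=1, x2=1, x3=0, x4=0, x5=1): N1=1, N2=1, N3=1, N4=0, N5=0, N6=0, N7=0, giving Y=0. Observed 1.
Test 1: faults giving observed 1 are {N1 stuck-at-0, N1 inverted output, N2 stuck-at-0, N2 inverted output, N4 stuck-at-1, N4 inverted output, N5 stuck-at-1, N5 inverted output, N6 stuck-at-1, N6 inverted output, N7 stuck-at-1, N7 inverted output}.
Test 2 (x1=1, x2=1, x3=1, x4=0, x5=0): fault-free N1=1, N2=1, N3=0, N4=0, N5=0, N6=0, N7=0 → 0; observed 0. Eliminates N1 stuck-at-0, N1 inverted output, N2 stuck-at-0, N2 inverted output, N5 stuck-at-1, N5 inverted output, N6 stuck-at-1, N6 inverted output, N7 stuck-at-1, N7 inverted output.
Test 3 (x1=0, x2=0, x3=1, x4=1, x5=0): fault-free N1=0, N2=1, N3=1, N4=1, N5=1, N6=1, N7=0 → 0; observed 0. Eliminates N4 inverted output.
Only N4 stuck-at-1 is consistent with every test.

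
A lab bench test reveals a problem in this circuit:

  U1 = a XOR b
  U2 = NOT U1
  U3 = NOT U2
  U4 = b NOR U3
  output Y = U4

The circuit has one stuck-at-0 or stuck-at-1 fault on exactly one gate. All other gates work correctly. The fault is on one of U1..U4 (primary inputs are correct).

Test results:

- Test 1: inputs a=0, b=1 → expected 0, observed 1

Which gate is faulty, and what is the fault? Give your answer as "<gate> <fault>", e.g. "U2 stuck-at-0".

Fault-free values for test 1 (a=0, b=1): U1=1, U2=0, U3=1, U4=0, giving Y=0. Observed 1.
Test 1: faults giving observed 1 are {U4 stuck-at-1}.
Only U4 stuck-at-1 is consistent with every test.

U4 stuck-at-1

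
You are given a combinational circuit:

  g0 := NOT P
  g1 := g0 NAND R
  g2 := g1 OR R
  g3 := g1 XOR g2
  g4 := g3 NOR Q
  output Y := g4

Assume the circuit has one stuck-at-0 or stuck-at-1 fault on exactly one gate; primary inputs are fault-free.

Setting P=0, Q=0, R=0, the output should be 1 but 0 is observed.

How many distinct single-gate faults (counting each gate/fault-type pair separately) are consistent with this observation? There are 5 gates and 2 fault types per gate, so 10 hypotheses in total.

Fault-free: g0=1, g1=1, g2=1, g3=0, g4=1 → 1. Observed 0.
  g0 stuck-at-0: output 1 ✗
  g0 stuck-at-1: output 1 ✗
  g1 stuck-at-0: output 1 ✗
  g1 stuck-at-1: output 1 ✗
  g2 stuck-at-0: output 0 ✓
  g2 stuck-at-1: output 1 ✗
  g3 stuck-at-0: output 1 ✗
  g3 stuck-at-1: output 0 ✓
  g4 stuck-at-0: output 0 ✓
  g4 stuck-at-1: output 1 ✗
Consistent faults: {g2 stuck-at-0, g3 stuck-at-1, g4 stuck-at-0} — 3 in all.

3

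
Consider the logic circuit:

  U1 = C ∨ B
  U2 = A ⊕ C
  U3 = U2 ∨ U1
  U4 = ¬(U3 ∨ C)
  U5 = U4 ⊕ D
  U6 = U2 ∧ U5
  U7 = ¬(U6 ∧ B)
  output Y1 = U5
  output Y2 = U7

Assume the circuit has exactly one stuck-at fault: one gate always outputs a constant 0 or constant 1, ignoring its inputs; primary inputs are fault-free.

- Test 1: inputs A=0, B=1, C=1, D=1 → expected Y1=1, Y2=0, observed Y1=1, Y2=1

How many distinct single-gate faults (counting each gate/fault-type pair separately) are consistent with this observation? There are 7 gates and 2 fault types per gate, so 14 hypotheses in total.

Fault-free: U1=1, U2=1, U3=1, U4=0, U5=1, U6=1, U7=0 → Y1=1, Y2=0. Observed Y1=1, Y2=1.
  U1 stuck-at-0: output Y1=1, Y2=0 ✗
  U1 stuck-at-1: output Y1=1, Y2=0 ✗
  U2 stuck-at-0: output Y1=1, Y2=1 ✓
  U2 stuck-at-1: output Y1=1, Y2=0 ✗
  U3 stuck-at-0: output Y1=1, Y2=0 ✗
  U3 stuck-at-1: output Y1=1, Y2=0 ✗
  U4 stuck-at-0: output Y1=1, Y2=0 ✗
  U4 stuck-at-1: output Y1=0, Y2=1 ✗
  U5 stuck-at-0: output Y1=0, Y2=1 ✗
  U5 stuck-at-1: output Y1=1, Y2=0 ✗
  U6 stuck-at-0: output Y1=1, Y2=1 ✓
  U6 stuck-at-1: output Y1=1, Y2=0 ✗
  U7 stuck-at-0: output Y1=1, Y2=0 ✗
  U7 stuck-at-1: output Y1=1, Y2=1 ✓
Consistent faults: {U2 stuck-at-0, U6 stuck-at-0, U7 stuck-at-1} — 3 in all.

3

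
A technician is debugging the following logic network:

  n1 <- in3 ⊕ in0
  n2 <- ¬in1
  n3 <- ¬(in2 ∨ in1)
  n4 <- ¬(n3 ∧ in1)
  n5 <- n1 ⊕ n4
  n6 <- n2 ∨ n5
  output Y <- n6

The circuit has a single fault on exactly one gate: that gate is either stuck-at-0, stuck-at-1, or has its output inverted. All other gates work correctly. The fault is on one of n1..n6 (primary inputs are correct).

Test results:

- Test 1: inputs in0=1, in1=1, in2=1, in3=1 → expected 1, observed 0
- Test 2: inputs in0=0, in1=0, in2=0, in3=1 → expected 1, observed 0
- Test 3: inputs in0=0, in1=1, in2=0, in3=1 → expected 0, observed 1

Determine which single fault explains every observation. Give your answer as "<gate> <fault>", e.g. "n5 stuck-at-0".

Fault-free values for test 1 (in0=1, in1=1, in2=1, in3=1): n1=0, n2=0, n3=0, n4=1, n5=1, n6=1, giving Y=1. Observed 0.
Test 1: faults giving observed 0 are {n1 stuck-at-1, n1 inverted output, n3 stuck-at-1, n3 inverted output, n4 stuck-at-0, n4 inverted output, n5 stuck-at-0, n5 inverted output, n6 stuck-at-0, n6 inverted output}.
Test 2 (in0=0, in1=0, in2=0, in3=1): fault-free n1=1, n2=1, n3=1, n4=1, n5=0, n6=1 → 1; observed 0. Eliminates n1 stuck-at-1, n1 inverted output, n3 stuck-at-1, n3 inverted output, n4 stuck-at-0, n4 inverted output, n5 stuck-at-0, n5 inverted output.
Test 3 (in0=0, in1=1, in2=0, in3=1): fault-free n1=1, n2=0, n3=0, n4=1, n5=0, n6=0 → 0; observed 1. Eliminates n6 stuck-at-0.
Only n6 inverted output is consistent with every test.

n6 inverted output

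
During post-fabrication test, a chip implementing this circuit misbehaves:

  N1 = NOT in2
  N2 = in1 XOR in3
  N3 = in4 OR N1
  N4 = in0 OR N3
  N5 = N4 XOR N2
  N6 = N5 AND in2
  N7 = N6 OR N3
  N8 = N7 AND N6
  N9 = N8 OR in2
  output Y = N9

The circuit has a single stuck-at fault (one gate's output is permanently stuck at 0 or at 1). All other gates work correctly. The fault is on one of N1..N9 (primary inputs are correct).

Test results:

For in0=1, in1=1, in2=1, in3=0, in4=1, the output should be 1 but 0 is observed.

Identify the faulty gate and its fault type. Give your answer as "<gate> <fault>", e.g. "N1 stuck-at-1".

Fault-free values for test 1 (in0=1, in1=1, in2=1, in3=0, in4=1): N1=0, N2=1, N3=1, N4=1, N5=0, N6=0, N7=1, N8=0, N9=1, giving Y=1. Observed 0.
Test 1: faults giving observed 0 are {N9 stuck-at-0}.
Only N9 stuck-at-0 is consistent with every test.

N9 stuck-at-0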